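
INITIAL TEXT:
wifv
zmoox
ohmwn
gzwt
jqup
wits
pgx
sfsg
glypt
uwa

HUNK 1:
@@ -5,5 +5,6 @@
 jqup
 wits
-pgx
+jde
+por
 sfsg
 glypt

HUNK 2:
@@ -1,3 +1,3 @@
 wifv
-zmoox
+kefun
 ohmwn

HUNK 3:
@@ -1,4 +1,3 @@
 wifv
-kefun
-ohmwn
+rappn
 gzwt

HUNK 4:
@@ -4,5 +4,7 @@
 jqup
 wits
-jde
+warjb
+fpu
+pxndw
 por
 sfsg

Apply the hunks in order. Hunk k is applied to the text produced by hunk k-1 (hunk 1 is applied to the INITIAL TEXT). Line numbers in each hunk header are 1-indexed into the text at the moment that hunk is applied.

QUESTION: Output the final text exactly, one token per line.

Answer: wifv
rappn
gzwt
jqup
wits
warjb
fpu
pxndw
por
sfsg
glypt
uwa

Derivation:
Hunk 1: at line 5 remove [pgx] add [jde,por] -> 11 lines: wifv zmoox ohmwn gzwt jqup wits jde por sfsg glypt uwa
Hunk 2: at line 1 remove [zmoox] add [kefun] -> 11 lines: wifv kefun ohmwn gzwt jqup wits jde por sfsg glypt uwa
Hunk 3: at line 1 remove [kefun,ohmwn] add [rappn] -> 10 lines: wifv rappn gzwt jqup wits jde por sfsg glypt uwa
Hunk 4: at line 4 remove [jde] add [warjb,fpu,pxndw] -> 12 lines: wifv rappn gzwt jqup wits warjb fpu pxndw por sfsg glypt uwa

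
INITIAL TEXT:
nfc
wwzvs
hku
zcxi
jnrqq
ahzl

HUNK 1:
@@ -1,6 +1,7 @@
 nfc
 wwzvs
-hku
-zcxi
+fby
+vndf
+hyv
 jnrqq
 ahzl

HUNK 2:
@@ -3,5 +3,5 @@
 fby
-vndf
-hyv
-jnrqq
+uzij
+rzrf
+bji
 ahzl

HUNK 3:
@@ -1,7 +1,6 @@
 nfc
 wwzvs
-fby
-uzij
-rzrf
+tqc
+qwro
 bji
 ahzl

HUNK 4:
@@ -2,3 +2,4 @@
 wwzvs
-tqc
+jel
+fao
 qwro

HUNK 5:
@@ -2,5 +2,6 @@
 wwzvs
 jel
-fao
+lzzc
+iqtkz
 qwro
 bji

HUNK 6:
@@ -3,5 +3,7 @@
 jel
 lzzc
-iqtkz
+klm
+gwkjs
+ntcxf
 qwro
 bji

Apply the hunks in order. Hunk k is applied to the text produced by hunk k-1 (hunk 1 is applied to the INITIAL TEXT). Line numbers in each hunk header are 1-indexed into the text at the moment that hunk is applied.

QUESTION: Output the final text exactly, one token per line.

Answer: nfc
wwzvs
jel
lzzc
klm
gwkjs
ntcxf
qwro
bji
ahzl

Derivation:
Hunk 1: at line 1 remove [hku,zcxi] add [fby,vndf,hyv] -> 7 lines: nfc wwzvs fby vndf hyv jnrqq ahzl
Hunk 2: at line 3 remove [vndf,hyv,jnrqq] add [uzij,rzrf,bji] -> 7 lines: nfc wwzvs fby uzij rzrf bji ahzl
Hunk 3: at line 1 remove [fby,uzij,rzrf] add [tqc,qwro] -> 6 lines: nfc wwzvs tqc qwro bji ahzl
Hunk 4: at line 2 remove [tqc] add [jel,fao] -> 7 lines: nfc wwzvs jel fao qwro bji ahzl
Hunk 5: at line 2 remove [fao] add [lzzc,iqtkz] -> 8 lines: nfc wwzvs jel lzzc iqtkz qwro bji ahzl
Hunk 6: at line 3 remove [iqtkz] add [klm,gwkjs,ntcxf] -> 10 lines: nfc wwzvs jel lzzc klm gwkjs ntcxf qwro bji ahzl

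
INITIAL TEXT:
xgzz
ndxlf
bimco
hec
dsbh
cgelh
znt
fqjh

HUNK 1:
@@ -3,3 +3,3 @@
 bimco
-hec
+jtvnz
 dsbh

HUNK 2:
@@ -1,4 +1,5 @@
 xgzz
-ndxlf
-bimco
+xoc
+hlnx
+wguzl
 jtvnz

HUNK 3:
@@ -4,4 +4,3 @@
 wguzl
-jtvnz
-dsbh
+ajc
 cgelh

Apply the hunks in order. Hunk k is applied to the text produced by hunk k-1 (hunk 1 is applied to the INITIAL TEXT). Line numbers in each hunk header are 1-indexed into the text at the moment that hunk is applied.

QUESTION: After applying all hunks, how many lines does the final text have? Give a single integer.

Hunk 1: at line 3 remove [hec] add [jtvnz] -> 8 lines: xgzz ndxlf bimco jtvnz dsbh cgelh znt fqjh
Hunk 2: at line 1 remove [ndxlf,bimco] add [xoc,hlnx,wguzl] -> 9 lines: xgzz xoc hlnx wguzl jtvnz dsbh cgelh znt fqjh
Hunk 3: at line 4 remove [jtvnz,dsbh] add [ajc] -> 8 lines: xgzz xoc hlnx wguzl ajc cgelh znt fqjh
Final line count: 8

Answer: 8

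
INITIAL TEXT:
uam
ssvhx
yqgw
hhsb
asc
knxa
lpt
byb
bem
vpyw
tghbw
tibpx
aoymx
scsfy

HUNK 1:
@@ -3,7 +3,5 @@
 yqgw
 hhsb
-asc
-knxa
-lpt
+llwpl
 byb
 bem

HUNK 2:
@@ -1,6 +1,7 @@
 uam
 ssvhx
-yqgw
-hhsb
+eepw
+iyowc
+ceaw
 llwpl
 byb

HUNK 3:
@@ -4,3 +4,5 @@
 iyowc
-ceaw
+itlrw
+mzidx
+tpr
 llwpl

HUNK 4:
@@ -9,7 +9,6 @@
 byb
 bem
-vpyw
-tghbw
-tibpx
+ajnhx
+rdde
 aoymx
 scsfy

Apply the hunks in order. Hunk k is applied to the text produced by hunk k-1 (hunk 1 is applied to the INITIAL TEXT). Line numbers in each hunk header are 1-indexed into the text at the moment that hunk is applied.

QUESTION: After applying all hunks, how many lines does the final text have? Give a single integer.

Hunk 1: at line 3 remove [asc,knxa,lpt] add [llwpl] -> 12 lines: uam ssvhx yqgw hhsb llwpl byb bem vpyw tghbw tibpx aoymx scsfy
Hunk 2: at line 1 remove [yqgw,hhsb] add [eepw,iyowc,ceaw] -> 13 lines: uam ssvhx eepw iyowc ceaw llwpl byb bem vpyw tghbw tibpx aoymx scsfy
Hunk 3: at line 4 remove [ceaw] add [itlrw,mzidx,tpr] -> 15 lines: uam ssvhx eepw iyowc itlrw mzidx tpr llwpl byb bem vpyw tghbw tibpx aoymx scsfy
Hunk 4: at line 9 remove [vpyw,tghbw,tibpx] add [ajnhx,rdde] -> 14 lines: uam ssvhx eepw iyowc itlrw mzidx tpr llwpl byb bem ajnhx rdde aoymx scsfy
Final line count: 14

Answer: 14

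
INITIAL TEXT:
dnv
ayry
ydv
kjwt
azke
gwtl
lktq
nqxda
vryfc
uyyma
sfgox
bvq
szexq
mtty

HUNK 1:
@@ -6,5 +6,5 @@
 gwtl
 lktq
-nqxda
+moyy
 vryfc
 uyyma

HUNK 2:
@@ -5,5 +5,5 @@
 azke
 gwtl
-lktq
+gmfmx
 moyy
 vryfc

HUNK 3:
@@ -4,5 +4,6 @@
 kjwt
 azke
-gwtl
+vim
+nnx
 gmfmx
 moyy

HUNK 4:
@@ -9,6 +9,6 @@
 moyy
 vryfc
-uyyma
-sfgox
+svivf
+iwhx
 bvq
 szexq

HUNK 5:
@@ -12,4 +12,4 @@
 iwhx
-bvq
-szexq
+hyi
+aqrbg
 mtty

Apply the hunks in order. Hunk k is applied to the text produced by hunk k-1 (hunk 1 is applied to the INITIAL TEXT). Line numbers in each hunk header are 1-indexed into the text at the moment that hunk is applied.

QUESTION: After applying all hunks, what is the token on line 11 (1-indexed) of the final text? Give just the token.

Answer: svivf

Derivation:
Hunk 1: at line 6 remove [nqxda] add [moyy] -> 14 lines: dnv ayry ydv kjwt azke gwtl lktq moyy vryfc uyyma sfgox bvq szexq mtty
Hunk 2: at line 5 remove [lktq] add [gmfmx] -> 14 lines: dnv ayry ydv kjwt azke gwtl gmfmx moyy vryfc uyyma sfgox bvq szexq mtty
Hunk 3: at line 4 remove [gwtl] add [vim,nnx] -> 15 lines: dnv ayry ydv kjwt azke vim nnx gmfmx moyy vryfc uyyma sfgox bvq szexq mtty
Hunk 4: at line 9 remove [uyyma,sfgox] add [svivf,iwhx] -> 15 lines: dnv ayry ydv kjwt azke vim nnx gmfmx moyy vryfc svivf iwhx bvq szexq mtty
Hunk 5: at line 12 remove [bvq,szexq] add [hyi,aqrbg] -> 15 lines: dnv ayry ydv kjwt azke vim nnx gmfmx moyy vryfc svivf iwhx hyi aqrbg mtty
Final line 11: svivf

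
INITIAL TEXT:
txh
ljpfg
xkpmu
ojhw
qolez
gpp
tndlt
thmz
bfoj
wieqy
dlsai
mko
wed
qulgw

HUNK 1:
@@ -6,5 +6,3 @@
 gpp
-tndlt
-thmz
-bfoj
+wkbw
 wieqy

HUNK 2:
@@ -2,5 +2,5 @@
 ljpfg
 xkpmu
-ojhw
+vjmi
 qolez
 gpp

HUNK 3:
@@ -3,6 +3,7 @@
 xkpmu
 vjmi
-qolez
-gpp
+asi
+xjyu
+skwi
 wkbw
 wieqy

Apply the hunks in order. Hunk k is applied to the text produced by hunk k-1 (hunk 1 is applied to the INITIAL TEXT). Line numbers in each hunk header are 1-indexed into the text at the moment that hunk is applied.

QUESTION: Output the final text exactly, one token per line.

Answer: txh
ljpfg
xkpmu
vjmi
asi
xjyu
skwi
wkbw
wieqy
dlsai
mko
wed
qulgw

Derivation:
Hunk 1: at line 6 remove [tndlt,thmz,bfoj] add [wkbw] -> 12 lines: txh ljpfg xkpmu ojhw qolez gpp wkbw wieqy dlsai mko wed qulgw
Hunk 2: at line 2 remove [ojhw] add [vjmi] -> 12 lines: txh ljpfg xkpmu vjmi qolez gpp wkbw wieqy dlsai mko wed qulgw
Hunk 3: at line 3 remove [qolez,gpp] add [asi,xjyu,skwi] -> 13 lines: txh ljpfg xkpmu vjmi asi xjyu skwi wkbw wieqy dlsai mko wed qulgw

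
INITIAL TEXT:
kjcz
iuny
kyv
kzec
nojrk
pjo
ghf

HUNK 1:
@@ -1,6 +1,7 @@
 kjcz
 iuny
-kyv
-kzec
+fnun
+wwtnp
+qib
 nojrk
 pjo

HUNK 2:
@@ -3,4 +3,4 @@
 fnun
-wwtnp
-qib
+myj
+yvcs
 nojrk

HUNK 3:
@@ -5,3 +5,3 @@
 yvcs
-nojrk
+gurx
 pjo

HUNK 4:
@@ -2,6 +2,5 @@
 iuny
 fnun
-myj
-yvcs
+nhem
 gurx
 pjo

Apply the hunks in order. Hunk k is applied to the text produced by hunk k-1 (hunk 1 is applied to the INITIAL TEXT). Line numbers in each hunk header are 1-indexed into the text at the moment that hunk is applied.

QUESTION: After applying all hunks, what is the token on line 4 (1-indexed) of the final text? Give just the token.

Answer: nhem

Derivation:
Hunk 1: at line 1 remove [kyv,kzec] add [fnun,wwtnp,qib] -> 8 lines: kjcz iuny fnun wwtnp qib nojrk pjo ghf
Hunk 2: at line 3 remove [wwtnp,qib] add [myj,yvcs] -> 8 lines: kjcz iuny fnun myj yvcs nojrk pjo ghf
Hunk 3: at line 5 remove [nojrk] add [gurx] -> 8 lines: kjcz iuny fnun myj yvcs gurx pjo ghf
Hunk 4: at line 2 remove [myj,yvcs] add [nhem] -> 7 lines: kjcz iuny fnun nhem gurx pjo ghf
Final line 4: nhem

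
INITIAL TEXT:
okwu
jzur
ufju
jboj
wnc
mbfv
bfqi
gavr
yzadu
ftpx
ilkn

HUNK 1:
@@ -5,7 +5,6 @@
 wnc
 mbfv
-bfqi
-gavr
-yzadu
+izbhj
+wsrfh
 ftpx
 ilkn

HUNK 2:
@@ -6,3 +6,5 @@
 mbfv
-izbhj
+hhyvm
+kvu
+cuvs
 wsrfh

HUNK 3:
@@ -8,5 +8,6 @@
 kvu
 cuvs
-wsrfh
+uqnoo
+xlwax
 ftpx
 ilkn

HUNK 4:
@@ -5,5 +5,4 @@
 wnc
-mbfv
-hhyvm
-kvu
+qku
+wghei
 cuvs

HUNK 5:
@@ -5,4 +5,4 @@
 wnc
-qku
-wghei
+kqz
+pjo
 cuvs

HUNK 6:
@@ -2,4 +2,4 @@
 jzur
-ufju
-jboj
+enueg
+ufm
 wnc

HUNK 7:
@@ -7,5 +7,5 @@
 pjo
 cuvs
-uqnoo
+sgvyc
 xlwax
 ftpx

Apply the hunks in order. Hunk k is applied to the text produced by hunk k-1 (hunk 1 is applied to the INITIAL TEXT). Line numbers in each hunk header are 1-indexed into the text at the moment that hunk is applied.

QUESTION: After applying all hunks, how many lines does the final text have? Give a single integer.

Answer: 12

Derivation:
Hunk 1: at line 5 remove [bfqi,gavr,yzadu] add [izbhj,wsrfh] -> 10 lines: okwu jzur ufju jboj wnc mbfv izbhj wsrfh ftpx ilkn
Hunk 2: at line 6 remove [izbhj] add [hhyvm,kvu,cuvs] -> 12 lines: okwu jzur ufju jboj wnc mbfv hhyvm kvu cuvs wsrfh ftpx ilkn
Hunk 3: at line 8 remove [wsrfh] add [uqnoo,xlwax] -> 13 lines: okwu jzur ufju jboj wnc mbfv hhyvm kvu cuvs uqnoo xlwax ftpx ilkn
Hunk 4: at line 5 remove [mbfv,hhyvm,kvu] add [qku,wghei] -> 12 lines: okwu jzur ufju jboj wnc qku wghei cuvs uqnoo xlwax ftpx ilkn
Hunk 5: at line 5 remove [qku,wghei] add [kqz,pjo] -> 12 lines: okwu jzur ufju jboj wnc kqz pjo cuvs uqnoo xlwax ftpx ilkn
Hunk 6: at line 2 remove [ufju,jboj] add [enueg,ufm] -> 12 lines: okwu jzur enueg ufm wnc kqz pjo cuvs uqnoo xlwax ftpx ilkn
Hunk 7: at line 7 remove [uqnoo] add [sgvyc] -> 12 lines: okwu jzur enueg ufm wnc kqz pjo cuvs sgvyc xlwax ftpx ilkn
Final line count: 12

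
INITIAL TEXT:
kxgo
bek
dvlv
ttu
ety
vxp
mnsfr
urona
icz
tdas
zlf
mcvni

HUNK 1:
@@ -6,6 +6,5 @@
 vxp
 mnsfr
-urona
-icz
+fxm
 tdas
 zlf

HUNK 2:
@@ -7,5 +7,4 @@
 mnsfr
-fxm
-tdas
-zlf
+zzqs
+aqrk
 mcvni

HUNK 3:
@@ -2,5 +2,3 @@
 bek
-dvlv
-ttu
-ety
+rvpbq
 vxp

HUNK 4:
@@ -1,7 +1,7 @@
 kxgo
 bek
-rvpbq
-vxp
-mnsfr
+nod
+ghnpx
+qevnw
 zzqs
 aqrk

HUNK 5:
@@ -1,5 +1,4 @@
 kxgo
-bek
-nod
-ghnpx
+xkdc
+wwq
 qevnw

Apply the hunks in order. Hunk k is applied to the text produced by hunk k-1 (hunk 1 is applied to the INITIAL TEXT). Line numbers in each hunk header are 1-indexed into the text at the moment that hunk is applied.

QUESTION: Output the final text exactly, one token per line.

Hunk 1: at line 6 remove [urona,icz] add [fxm] -> 11 lines: kxgo bek dvlv ttu ety vxp mnsfr fxm tdas zlf mcvni
Hunk 2: at line 7 remove [fxm,tdas,zlf] add [zzqs,aqrk] -> 10 lines: kxgo bek dvlv ttu ety vxp mnsfr zzqs aqrk mcvni
Hunk 3: at line 2 remove [dvlv,ttu,ety] add [rvpbq] -> 8 lines: kxgo bek rvpbq vxp mnsfr zzqs aqrk mcvni
Hunk 4: at line 1 remove [rvpbq,vxp,mnsfr] add [nod,ghnpx,qevnw] -> 8 lines: kxgo bek nod ghnpx qevnw zzqs aqrk mcvni
Hunk 5: at line 1 remove [bek,nod,ghnpx] add [xkdc,wwq] -> 7 lines: kxgo xkdc wwq qevnw zzqs aqrk mcvni

Answer: kxgo
xkdc
wwq
qevnw
zzqs
aqrk
mcvni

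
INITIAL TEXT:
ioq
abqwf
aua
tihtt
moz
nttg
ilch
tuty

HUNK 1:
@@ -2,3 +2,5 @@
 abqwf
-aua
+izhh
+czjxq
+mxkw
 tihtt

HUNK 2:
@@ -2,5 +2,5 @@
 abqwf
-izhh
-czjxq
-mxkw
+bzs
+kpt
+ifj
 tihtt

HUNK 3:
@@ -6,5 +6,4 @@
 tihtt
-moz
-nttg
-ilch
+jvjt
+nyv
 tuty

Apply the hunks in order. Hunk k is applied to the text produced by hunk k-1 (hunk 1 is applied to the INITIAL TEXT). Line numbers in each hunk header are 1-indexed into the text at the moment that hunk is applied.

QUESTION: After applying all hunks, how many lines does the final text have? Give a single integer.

Answer: 9

Derivation:
Hunk 1: at line 2 remove [aua] add [izhh,czjxq,mxkw] -> 10 lines: ioq abqwf izhh czjxq mxkw tihtt moz nttg ilch tuty
Hunk 2: at line 2 remove [izhh,czjxq,mxkw] add [bzs,kpt,ifj] -> 10 lines: ioq abqwf bzs kpt ifj tihtt moz nttg ilch tuty
Hunk 3: at line 6 remove [moz,nttg,ilch] add [jvjt,nyv] -> 9 lines: ioq abqwf bzs kpt ifj tihtt jvjt nyv tuty
Final line count: 9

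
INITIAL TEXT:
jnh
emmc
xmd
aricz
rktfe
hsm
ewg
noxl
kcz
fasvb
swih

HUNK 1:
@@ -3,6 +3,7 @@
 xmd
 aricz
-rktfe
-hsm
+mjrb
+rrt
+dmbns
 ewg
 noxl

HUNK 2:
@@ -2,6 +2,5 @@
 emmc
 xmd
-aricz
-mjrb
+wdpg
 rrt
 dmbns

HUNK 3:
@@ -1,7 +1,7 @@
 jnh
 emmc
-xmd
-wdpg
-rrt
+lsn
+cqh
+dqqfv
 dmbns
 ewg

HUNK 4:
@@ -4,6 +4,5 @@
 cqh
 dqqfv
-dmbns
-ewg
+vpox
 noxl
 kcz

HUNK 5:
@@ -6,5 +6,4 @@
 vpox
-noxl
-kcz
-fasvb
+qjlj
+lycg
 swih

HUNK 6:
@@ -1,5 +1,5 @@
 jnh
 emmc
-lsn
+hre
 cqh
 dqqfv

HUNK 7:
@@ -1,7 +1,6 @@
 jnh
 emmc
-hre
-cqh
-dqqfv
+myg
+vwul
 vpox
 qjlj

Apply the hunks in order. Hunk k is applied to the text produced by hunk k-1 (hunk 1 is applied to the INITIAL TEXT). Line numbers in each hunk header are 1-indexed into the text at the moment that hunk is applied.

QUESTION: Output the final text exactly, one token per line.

Answer: jnh
emmc
myg
vwul
vpox
qjlj
lycg
swih

Derivation:
Hunk 1: at line 3 remove [rktfe,hsm] add [mjrb,rrt,dmbns] -> 12 lines: jnh emmc xmd aricz mjrb rrt dmbns ewg noxl kcz fasvb swih
Hunk 2: at line 2 remove [aricz,mjrb] add [wdpg] -> 11 lines: jnh emmc xmd wdpg rrt dmbns ewg noxl kcz fasvb swih
Hunk 3: at line 1 remove [xmd,wdpg,rrt] add [lsn,cqh,dqqfv] -> 11 lines: jnh emmc lsn cqh dqqfv dmbns ewg noxl kcz fasvb swih
Hunk 4: at line 4 remove [dmbns,ewg] add [vpox] -> 10 lines: jnh emmc lsn cqh dqqfv vpox noxl kcz fasvb swih
Hunk 5: at line 6 remove [noxl,kcz,fasvb] add [qjlj,lycg] -> 9 lines: jnh emmc lsn cqh dqqfv vpox qjlj lycg swih
Hunk 6: at line 1 remove [lsn] add [hre] -> 9 lines: jnh emmc hre cqh dqqfv vpox qjlj lycg swih
Hunk 7: at line 1 remove [hre,cqh,dqqfv] add [myg,vwul] -> 8 lines: jnh emmc myg vwul vpox qjlj lycg swih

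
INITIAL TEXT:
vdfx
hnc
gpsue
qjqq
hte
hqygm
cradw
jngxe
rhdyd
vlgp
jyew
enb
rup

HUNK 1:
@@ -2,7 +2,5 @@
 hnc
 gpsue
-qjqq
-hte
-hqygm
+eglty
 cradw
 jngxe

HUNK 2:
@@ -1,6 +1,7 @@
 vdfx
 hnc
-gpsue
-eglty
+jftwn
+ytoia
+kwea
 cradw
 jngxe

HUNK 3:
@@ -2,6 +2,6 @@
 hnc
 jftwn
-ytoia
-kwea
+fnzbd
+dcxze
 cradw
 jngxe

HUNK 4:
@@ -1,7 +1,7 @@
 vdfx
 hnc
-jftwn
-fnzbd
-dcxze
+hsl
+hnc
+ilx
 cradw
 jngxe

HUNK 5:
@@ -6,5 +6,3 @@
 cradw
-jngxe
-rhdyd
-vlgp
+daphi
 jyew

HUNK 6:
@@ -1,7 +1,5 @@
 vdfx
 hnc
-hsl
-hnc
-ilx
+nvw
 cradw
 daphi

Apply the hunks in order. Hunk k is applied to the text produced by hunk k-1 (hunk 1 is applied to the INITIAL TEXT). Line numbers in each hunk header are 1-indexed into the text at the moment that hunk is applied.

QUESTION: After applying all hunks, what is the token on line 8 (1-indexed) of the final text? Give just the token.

Hunk 1: at line 2 remove [qjqq,hte,hqygm] add [eglty] -> 11 lines: vdfx hnc gpsue eglty cradw jngxe rhdyd vlgp jyew enb rup
Hunk 2: at line 1 remove [gpsue,eglty] add [jftwn,ytoia,kwea] -> 12 lines: vdfx hnc jftwn ytoia kwea cradw jngxe rhdyd vlgp jyew enb rup
Hunk 3: at line 2 remove [ytoia,kwea] add [fnzbd,dcxze] -> 12 lines: vdfx hnc jftwn fnzbd dcxze cradw jngxe rhdyd vlgp jyew enb rup
Hunk 4: at line 1 remove [jftwn,fnzbd,dcxze] add [hsl,hnc,ilx] -> 12 lines: vdfx hnc hsl hnc ilx cradw jngxe rhdyd vlgp jyew enb rup
Hunk 5: at line 6 remove [jngxe,rhdyd,vlgp] add [daphi] -> 10 lines: vdfx hnc hsl hnc ilx cradw daphi jyew enb rup
Hunk 6: at line 1 remove [hsl,hnc,ilx] add [nvw] -> 8 lines: vdfx hnc nvw cradw daphi jyew enb rup
Final line 8: rup

Answer: rup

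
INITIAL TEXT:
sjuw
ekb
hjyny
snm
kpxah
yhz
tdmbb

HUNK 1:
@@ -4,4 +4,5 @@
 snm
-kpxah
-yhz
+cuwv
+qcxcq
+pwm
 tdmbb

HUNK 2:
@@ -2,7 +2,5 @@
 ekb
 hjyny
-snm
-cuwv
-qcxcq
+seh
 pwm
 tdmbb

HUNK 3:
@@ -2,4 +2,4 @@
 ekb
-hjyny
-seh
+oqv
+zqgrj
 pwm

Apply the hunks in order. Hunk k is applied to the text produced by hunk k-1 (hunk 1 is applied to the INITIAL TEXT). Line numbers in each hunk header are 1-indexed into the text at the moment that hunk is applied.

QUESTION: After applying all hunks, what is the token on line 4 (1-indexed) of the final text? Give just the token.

Answer: zqgrj

Derivation:
Hunk 1: at line 4 remove [kpxah,yhz] add [cuwv,qcxcq,pwm] -> 8 lines: sjuw ekb hjyny snm cuwv qcxcq pwm tdmbb
Hunk 2: at line 2 remove [snm,cuwv,qcxcq] add [seh] -> 6 lines: sjuw ekb hjyny seh pwm tdmbb
Hunk 3: at line 2 remove [hjyny,seh] add [oqv,zqgrj] -> 6 lines: sjuw ekb oqv zqgrj pwm tdmbb
Final line 4: zqgrj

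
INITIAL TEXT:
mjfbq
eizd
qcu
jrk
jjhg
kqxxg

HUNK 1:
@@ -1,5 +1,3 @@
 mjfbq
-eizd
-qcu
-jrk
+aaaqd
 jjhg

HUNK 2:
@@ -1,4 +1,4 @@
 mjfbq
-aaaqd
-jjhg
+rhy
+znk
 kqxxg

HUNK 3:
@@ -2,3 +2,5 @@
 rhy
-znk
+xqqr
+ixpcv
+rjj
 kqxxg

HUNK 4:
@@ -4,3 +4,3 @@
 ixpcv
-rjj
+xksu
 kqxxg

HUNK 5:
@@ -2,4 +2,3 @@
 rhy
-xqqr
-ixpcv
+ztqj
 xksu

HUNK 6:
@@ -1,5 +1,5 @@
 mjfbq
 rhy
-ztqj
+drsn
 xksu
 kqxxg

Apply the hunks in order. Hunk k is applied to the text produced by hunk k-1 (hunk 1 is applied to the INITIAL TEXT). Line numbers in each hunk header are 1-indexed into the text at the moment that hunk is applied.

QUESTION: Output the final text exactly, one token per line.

Hunk 1: at line 1 remove [eizd,qcu,jrk] add [aaaqd] -> 4 lines: mjfbq aaaqd jjhg kqxxg
Hunk 2: at line 1 remove [aaaqd,jjhg] add [rhy,znk] -> 4 lines: mjfbq rhy znk kqxxg
Hunk 3: at line 2 remove [znk] add [xqqr,ixpcv,rjj] -> 6 lines: mjfbq rhy xqqr ixpcv rjj kqxxg
Hunk 4: at line 4 remove [rjj] add [xksu] -> 6 lines: mjfbq rhy xqqr ixpcv xksu kqxxg
Hunk 5: at line 2 remove [xqqr,ixpcv] add [ztqj] -> 5 lines: mjfbq rhy ztqj xksu kqxxg
Hunk 6: at line 1 remove [ztqj] add [drsn] -> 5 lines: mjfbq rhy drsn xksu kqxxg

Answer: mjfbq
rhy
drsn
xksu
kqxxg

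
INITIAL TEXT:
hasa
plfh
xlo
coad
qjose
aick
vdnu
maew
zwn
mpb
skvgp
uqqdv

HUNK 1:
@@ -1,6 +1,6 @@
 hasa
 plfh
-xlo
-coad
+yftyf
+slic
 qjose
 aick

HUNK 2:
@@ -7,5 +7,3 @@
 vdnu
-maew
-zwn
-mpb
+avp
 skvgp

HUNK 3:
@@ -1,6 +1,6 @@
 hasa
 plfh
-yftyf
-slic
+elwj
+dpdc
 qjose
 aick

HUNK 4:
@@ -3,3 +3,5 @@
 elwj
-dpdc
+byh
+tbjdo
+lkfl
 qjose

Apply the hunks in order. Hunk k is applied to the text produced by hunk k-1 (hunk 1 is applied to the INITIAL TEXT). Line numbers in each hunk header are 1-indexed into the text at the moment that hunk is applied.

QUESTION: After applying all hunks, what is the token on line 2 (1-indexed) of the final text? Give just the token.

Hunk 1: at line 1 remove [xlo,coad] add [yftyf,slic] -> 12 lines: hasa plfh yftyf slic qjose aick vdnu maew zwn mpb skvgp uqqdv
Hunk 2: at line 7 remove [maew,zwn,mpb] add [avp] -> 10 lines: hasa plfh yftyf slic qjose aick vdnu avp skvgp uqqdv
Hunk 3: at line 1 remove [yftyf,slic] add [elwj,dpdc] -> 10 lines: hasa plfh elwj dpdc qjose aick vdnu avp skvgp uqqdv
Hunk 4: at line 3 remove [dpdc] add [byh,tbjdo,lkfl] -> 12 lines: hasa plfh elwj byh tbjdo lkfl qjose aick vdnu avp skvgp uqqdv
Final line 2: plfh

Answer: plfh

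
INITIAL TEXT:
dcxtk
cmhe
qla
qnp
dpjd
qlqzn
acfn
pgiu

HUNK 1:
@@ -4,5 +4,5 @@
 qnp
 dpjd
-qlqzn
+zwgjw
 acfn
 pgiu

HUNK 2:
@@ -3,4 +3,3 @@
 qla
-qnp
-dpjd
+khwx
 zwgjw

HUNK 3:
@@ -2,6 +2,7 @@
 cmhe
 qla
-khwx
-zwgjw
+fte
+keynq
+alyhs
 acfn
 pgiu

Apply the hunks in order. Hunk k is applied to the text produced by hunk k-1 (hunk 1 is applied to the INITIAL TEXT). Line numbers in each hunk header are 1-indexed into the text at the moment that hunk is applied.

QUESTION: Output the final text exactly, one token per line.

Hunk 1: at line 4 remove [qlqzn] add [zwgjw] -> 8 lines: dcxtk cmhe qla qnp dpjd zwgjw acfn pgiu
Hunk 2: at line 3 remove [qnp,dpjd] add [khwx] -> 7 lines: dcxtk cmhe qla khwx zwgjw acfn pgiu
Hunk 3: at line 2 remove [khwx,zwgjw] add [fte,keynq,alyhs] -> 8 lines: dcxtk cmhe qla fte keynq alyhs acfn pgiu

Answer: dcxtk
cmhe
qla
fte
keynq
alyhs
acfn
pgiu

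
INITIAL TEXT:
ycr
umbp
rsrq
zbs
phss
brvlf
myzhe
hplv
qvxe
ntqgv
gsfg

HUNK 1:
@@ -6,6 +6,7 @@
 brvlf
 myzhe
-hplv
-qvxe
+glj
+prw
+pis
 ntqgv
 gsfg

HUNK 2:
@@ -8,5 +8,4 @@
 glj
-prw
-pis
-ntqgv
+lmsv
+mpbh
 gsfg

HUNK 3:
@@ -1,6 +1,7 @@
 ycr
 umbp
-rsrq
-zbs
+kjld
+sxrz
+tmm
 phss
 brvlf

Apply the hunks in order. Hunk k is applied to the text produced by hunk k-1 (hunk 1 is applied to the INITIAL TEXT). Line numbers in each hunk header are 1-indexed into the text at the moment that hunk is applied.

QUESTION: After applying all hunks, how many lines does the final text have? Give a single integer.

Answer: 12

Derivation:
Hunk 1: at line 6 remove [hplv,qvxe] add [glj,prw,pis] -> 12 lines: ycr umbp rsrq zbs phss brvlf myzhe glj prw pis ntqgv gsfg
Hunk 2: at line 8 remove [prw,pis,ntqgv] add [lmsv,mpbh] -> 11 lines: ycr umbp rsrq zbs phss brvlf myzhe glj lmsv mpbh gsfg
Hunk 3: at line 1 remove [rsrq,zbs] add [kjld,sxrz,tmm] -> 12 lines: ycr umbp kjld sxrz tmm phss brvlf myzhe glj lmsv mpbh gsfg
Final line count: 12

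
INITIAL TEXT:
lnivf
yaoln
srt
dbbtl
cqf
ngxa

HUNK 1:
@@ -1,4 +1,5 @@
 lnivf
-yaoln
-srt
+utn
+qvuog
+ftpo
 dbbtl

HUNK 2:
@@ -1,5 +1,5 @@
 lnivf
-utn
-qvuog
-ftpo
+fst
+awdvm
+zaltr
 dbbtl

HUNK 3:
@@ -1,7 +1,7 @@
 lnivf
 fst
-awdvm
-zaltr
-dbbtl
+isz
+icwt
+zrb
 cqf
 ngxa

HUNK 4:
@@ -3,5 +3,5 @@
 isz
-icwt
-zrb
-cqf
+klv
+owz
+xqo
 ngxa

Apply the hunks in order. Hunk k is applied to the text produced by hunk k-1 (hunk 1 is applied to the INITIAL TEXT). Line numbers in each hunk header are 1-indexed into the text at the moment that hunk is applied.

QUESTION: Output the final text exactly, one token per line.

Hunk 1: at line 1 remove [yaoln,srt] add [utn,qvuog,ftpo] -> 7 lines: lnivf utn qvuog ftpo dbbtl cqf ngxa
Hunk 2: at line 1 remove [utn,qvuog,ftpo] add [fst,awdvm,zaltr] -> 7 lines: lnivf fst awdvm zaltr dbbtl cqf ngxa
Hunk 3: at line 1 remove [awdvm,zaltr,dbbtl] add [isz,icwt,zrb] -> 7 lines: lnivf fst isz icwt zrb cqf ngxa
Hunk 4: at line 3 remove [icwt,zrb,cqf] add [klv,owz,xqo] -> 7 lines: lnivf fst isz klv owz xqo ngxa

Answer: lnivf
fst
isz
klv
owz
xqo
ngxa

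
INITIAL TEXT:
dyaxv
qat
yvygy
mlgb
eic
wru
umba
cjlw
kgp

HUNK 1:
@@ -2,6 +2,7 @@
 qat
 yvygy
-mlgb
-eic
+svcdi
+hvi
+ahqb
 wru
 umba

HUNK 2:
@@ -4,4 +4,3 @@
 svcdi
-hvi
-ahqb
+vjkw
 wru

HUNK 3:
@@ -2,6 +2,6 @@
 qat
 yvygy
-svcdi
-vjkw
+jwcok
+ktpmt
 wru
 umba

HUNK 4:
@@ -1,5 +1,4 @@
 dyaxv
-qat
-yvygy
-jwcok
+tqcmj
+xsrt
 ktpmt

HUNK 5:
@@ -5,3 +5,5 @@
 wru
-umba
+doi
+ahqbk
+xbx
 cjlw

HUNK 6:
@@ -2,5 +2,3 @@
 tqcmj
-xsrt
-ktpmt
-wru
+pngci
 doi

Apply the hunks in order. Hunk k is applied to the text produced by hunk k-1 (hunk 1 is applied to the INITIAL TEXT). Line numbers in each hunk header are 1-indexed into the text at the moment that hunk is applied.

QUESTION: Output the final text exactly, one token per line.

Answer: dyaxv
tqcmj
pngci
doi
ahqbk
xbx
cjlw
kgp

Derivation:
Hunk 1: at line 2 remove [mlgb,eic] add [svcdi,hvi,ahqb] -> 10 lines: dyaxv qat yvygy svcdi hvi ahqb wru umba cjlw kgp
Hunk 2: at line 4 remove [hvi,ahqb] add [vjkw] -> 9 lines: dyaxv qat yvygy svcdi vjkw wru umba cjlw kgp
Hunk 3: at line 2 remove [svcdi,vjkw] add [jwcok,ktpmt] -> 9 lines: dyaxv qat yvygy jwcok ktpmt wru umba cjlw kgp
Hunk 4: at line 1 remove [qat,yvygy,jwcok] add [tqcmj,xsrt] -> 8 lines: dyaxv tqcmj xsrt ktpmt wru umba cjlw kgp
Hunk 5: at line 5 remove [umba] add [doi,ahqbk,xbx] -> 10 lines: dyaxv tqcmj xsrt ktpmt wru doi ahqbk xbx cjlw kgp
Hunk 6: at line 2 remove [xsrt,ktpmt,wru] add [pngci] -> 8 lines: dyaxv tqcmj pngci doi ahqbk xbx cjlw kgp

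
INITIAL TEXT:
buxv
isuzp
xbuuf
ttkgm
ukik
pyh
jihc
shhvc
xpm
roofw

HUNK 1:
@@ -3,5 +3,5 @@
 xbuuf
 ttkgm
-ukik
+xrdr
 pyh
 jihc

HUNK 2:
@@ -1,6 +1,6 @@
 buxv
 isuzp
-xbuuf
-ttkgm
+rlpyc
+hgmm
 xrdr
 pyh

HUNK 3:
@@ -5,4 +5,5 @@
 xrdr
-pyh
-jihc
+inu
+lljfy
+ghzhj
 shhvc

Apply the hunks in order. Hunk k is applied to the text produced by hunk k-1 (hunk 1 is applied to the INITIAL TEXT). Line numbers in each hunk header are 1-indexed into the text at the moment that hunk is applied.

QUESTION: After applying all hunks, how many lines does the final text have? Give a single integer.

Hunk 1: at line 3 remove [ukik] add [xrdr] -> 10 lines: buxv isuzp xbuuf ttkgm xrdr pyh jihc shhvc xpm roofw
Hunk 2: at line 1 remove [xbuuf,ttkgm] add [rlpyc,hgmm] -> 10 lines: buxv isuzp rlpyc hgmm xrdr pyh jihc shhvc xpm roofw
Hunk 3: at line 5 remove [pyh,jihc] add [inu,lljfy,ghzhj] -> 11 lines: buxv isuzp rlpyc hgmm xrdr inu lljfy ghzhj shhvc xpm roofw
Final line count: 11

Answer: 11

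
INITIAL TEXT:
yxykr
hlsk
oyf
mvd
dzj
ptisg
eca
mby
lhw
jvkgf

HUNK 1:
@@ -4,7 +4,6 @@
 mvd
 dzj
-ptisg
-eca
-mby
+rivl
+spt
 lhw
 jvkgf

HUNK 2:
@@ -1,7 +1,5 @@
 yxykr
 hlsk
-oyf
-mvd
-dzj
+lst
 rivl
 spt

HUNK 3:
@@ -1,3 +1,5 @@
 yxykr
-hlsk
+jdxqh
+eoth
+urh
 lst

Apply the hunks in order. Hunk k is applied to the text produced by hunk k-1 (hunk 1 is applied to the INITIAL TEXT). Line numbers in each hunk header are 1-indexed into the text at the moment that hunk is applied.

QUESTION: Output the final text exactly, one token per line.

Hunk 1: at line 4 remove [ptisg,eca,mby] add [rivl,spt] -> 9 lines: yxykr hlsk oyf mvd dzj rivl spt lhw jvkgf
Hunk 2: at line 1 remove [oyf,mvd,dzj] add [lst] -> 7 lines: yxykr hlsk lst rivl spt lhw jvkgf
Hunk 3: at line 1 remove [hlsk] add [jdxqh,eoth,urh] -> 9 lines: yxykr jdxqh eoth urh lst rivl spt lhw jvkgf

Answer: yxykr
jdxqh
eoth
urh
lst
rivl
spt
lhw
jvkgf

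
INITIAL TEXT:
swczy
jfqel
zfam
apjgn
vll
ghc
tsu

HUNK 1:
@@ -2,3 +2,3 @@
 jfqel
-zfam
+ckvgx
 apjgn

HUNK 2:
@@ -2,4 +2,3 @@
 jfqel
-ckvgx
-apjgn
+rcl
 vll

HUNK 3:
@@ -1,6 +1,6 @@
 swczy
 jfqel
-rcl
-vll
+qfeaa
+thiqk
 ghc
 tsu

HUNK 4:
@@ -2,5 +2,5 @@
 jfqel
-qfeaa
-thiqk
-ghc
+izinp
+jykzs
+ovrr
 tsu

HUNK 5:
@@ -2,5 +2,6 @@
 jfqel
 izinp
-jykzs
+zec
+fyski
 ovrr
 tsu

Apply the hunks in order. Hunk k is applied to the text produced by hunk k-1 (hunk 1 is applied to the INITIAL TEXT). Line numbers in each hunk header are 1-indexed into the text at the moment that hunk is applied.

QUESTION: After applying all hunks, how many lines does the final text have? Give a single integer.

Answer: 7

Derivation:
Hunk 1: at line 2 remove [zfam] add [ckvgx] -> 7 lines: swczy jfqel ckvgx apjgn vll ghc tsu
Hunk 2: at line 2 remove [ckvgx,apjgn] add [rcl] -> 6 lines: swczy jfqel rcl vll ghc tsu
Hunk 3: at line 1 remove [rcl,vll] add [qfeaa,thiqk] -> 6 lines: swczy jfqel qfeaa thiqk ghc tsu
Hunk 4: at line 2 remove [qfeaa,thiqk,ghc] add [izinp,jykzs,ovrr] -> 6 lines: swczy jfqel izinp jykzs ovrr tsu
Hunk 5: at line 2 remove [jykzs] add [zec,fyski] -> 7 lines: swczy jfqel izinp zec fyski ovrr tsu
Final line count: 7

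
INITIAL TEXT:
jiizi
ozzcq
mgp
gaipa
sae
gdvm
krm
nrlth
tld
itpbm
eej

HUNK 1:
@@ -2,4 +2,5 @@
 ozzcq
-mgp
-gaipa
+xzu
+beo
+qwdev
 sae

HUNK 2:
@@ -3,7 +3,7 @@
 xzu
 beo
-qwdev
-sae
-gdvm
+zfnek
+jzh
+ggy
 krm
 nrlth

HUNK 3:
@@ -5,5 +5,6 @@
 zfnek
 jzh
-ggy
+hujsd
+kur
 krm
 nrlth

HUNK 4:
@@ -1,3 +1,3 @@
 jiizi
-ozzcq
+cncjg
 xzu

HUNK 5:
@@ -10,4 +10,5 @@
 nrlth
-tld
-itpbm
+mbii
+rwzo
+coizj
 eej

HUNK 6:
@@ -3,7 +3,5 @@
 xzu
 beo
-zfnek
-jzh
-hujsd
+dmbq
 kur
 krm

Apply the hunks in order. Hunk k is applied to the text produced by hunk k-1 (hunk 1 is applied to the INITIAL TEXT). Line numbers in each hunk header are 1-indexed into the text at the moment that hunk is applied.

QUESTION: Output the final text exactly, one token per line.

Hunk 1: at line 2 remove [mgp,gaipa] add [xzu,beo,qwdev] -> 12 lines: jiizi ozzcq xzu beo qwdev sae gdvm krm nrlth tld itpbm eej
Hunk 2: at line 3 remove [qwdev,sae,gdvm] add [zfnek,jzh,ggy] -> 12 lines: jiizi ozzcq xzu beo zfnek jzh ggy krm nrlth tld itpbm eej
Hunk 3: at line 5 remove [ggy] add [hujsd,kur] -> 13 lines: jiizi ozzcq xzu beo zfnek jzh hujsd kur krm nrlth tld itpbm eej
Hunk 4: at line 1 remove [ozzcq] add [cncjg] -> 13 lines: jiizi cncjg xzu beo zfnek jzh hujsd kur krm nrlth tld itpbm eej
Hunk 5: at line 10 remove [tld,itpbm] add [mbii,rwzo,coizj] -> 14 lines: jiizi cncjg xzu beo zfnek jzh hujsd kur krm nrlth mbii rwzo coizj eej
Hunk 6: at line 3 remove [zfnek,jzh,hujsd] add [dmbq] -> 12 lines: jiizi cncjg xzu beo dmbq kur krm nrlth mbii rwzo coizj eej

Answer: jiizi
cncjg
xzu
beo
dmbq
kur
krm
nrlth
mbii
rwzo
coizj
eej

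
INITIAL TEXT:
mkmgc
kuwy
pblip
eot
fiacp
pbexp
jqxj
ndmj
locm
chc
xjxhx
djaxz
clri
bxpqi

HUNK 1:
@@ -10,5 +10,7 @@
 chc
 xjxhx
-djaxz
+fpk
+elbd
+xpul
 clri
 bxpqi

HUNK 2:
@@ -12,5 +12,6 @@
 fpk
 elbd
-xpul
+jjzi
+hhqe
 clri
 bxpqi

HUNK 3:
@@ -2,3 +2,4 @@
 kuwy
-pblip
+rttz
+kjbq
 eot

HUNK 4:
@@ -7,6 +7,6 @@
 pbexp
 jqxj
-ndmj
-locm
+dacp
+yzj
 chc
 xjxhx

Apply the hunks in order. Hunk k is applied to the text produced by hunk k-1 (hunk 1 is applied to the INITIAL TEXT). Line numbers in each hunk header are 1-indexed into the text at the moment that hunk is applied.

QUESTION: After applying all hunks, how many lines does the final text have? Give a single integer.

Answer: 18

Derivation:
Hunk 1: at line 10 remove [djaxz] add [fpk,elbd,xpul] -> 16 lines: mkmgc kuwy pblip eot fiacp pbexp jqxj ndmj locm chc xjxhx fpk elbd xpul clri bxpqi
Hunk 2: at line 12 remove [xpul] add [jjzi,hhqe] -> 17 lines: mkmgc kuwy pblip eot fiacp pbexp jqxj ndmj locm chc xjxhx fpk elbd jjzi hhqe clri bxpqi
Hunk 3: at line 2 remove [pblip] add [rttz,kjbq] -> 18 lines: mkmgc kuwy rttz kjbq eot fiacp pbexp jqxj ndmj locm chc xjxhx fpk elbd jjzi hhqe clri bxpqi
Hunk 4: at line 7 remove [ndmj,locm] add [dacp,yzj] -> 18 lines: mkmgc kuwy rttz kjbq eot fiacp pbexp jqxj dacp yzj chc xjxhx fpk elbd jjzi hhqe clri bxpqi
Final line count: 18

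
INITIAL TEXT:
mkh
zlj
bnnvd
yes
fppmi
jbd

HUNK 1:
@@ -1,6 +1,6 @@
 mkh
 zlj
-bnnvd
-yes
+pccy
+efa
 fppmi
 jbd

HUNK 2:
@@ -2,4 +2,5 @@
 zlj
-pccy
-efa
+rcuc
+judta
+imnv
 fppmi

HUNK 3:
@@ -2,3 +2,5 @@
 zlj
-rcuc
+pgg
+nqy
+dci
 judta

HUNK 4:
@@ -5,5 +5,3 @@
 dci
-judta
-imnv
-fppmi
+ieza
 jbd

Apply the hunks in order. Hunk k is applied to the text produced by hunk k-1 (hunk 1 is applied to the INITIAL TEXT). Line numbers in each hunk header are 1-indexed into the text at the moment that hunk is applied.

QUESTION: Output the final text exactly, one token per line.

Hunk 1: at line 1 remove [bnnvd,yes] add [pccy,efa] -> 6 lines: mkh zlj pccy efa fppmi jbd
Hunk 2: at line 2 remove [pccy,efa] add [rcuc,judta,imnv] -> 7 lines: mkh zlj rcuc judta imnv fppmi jbd
Hunk 3: at line 2 remove [rcuc] add [pgg,nqy,dci] -> 9 lines: mkh zlj pgg nqy dci judta imnv fppmi jbd
Hunk 4: at line 5 remove [judta,imnv,fppmi] add [ieza] -> 7 lines: mkh zlj pgg nqy dci ieza jbd

Answer: mkh
zlj
pgg
nqy
dci
ieza
jbd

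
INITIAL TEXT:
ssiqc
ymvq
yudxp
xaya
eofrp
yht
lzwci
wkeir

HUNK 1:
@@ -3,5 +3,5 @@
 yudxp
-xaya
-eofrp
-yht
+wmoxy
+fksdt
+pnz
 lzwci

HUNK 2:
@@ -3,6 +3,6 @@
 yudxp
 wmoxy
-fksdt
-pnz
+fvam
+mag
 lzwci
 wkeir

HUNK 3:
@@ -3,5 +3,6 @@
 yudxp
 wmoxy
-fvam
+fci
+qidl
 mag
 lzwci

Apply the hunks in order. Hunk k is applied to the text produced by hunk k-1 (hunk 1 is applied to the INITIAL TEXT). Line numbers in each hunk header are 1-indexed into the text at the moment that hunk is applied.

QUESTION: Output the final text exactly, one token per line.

Answer: ssiqc
ymvq
yudxp
wmoxy
fci
qidl
mag
lzwci
wkeir

Derivation:
Hunk 1: at line 3 remove [xaya,eofrp,yht] add [wmoxy,fksdt,pnz] -> 8 lines: ssiqc ymvq yudxp wmoxy fksdt pnz lzwci wkeir
Hunk 2: at line 3 remove [fksdt,pnz] add [fvam,mag] -> 8 lines: ssiqc ymvq yudxp wmoxy fvam mag lzwci wkeir
Hunk 3: at line 3 remove [fvam] add [fci,qidl] -> 9 lines: ssiqc ymvq yudxp wmoxy fci qidl mag lzwci wkeir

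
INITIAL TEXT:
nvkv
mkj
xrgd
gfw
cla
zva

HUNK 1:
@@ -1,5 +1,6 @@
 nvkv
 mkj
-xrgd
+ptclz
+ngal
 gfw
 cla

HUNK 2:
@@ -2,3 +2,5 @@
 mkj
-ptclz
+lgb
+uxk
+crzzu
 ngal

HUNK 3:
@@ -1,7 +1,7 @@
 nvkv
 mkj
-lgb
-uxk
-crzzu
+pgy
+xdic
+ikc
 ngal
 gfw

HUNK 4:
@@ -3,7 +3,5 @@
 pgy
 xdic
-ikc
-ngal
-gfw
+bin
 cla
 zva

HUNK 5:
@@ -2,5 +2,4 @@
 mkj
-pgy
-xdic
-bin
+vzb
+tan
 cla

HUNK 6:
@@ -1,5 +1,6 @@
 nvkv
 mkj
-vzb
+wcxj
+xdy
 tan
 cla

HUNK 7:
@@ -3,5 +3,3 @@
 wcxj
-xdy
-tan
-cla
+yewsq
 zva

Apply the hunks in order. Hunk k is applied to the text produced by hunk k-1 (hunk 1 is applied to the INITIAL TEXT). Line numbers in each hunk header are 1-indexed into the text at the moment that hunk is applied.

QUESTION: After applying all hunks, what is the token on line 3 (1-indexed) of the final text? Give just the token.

Hunk 1: at line 1 remove [xrgd] add [ptclz,ngal] -> 7 lines: nvkv mkj ptclz ngal gfw cla zva
Hunk 2: at line 2 remove [ptclz] add [lgb,uxk,crzzu] -> 9 lines: nvkv mkj lgb uxk crzzu ngal gfw cla zva
Hunk 3: at line 1 remove [lgb,uxk,crzzu] add [pgy,xdic,ikc] -> 9 lines: nvkv mkj pgy xdic ikc ngal gfw cla zva
Hunk 4: at line 3 remove [ikc,ngal,gfw] add [bin] -> 7 lines: nvkv mkj pgy xdic bin cla zva
Hunk 5: at line 2 remove [pgy,xdic,bin] add [vzb,tan] -> 6 lines: nvkv mkj vzb tan cla zva
Hunk 6: at line 1 remove [vzb] add [wcxj,xdy] -> 7 lines: nvkv mkj wcxj xdy tan cla zva
Hunk 7: at line 3 remove [xdy,tan,cla] add [yewsq] -> 5 lines: nvkv mkj wcxj yewsq zva
Final line 3: wcxj

Answer: wcxj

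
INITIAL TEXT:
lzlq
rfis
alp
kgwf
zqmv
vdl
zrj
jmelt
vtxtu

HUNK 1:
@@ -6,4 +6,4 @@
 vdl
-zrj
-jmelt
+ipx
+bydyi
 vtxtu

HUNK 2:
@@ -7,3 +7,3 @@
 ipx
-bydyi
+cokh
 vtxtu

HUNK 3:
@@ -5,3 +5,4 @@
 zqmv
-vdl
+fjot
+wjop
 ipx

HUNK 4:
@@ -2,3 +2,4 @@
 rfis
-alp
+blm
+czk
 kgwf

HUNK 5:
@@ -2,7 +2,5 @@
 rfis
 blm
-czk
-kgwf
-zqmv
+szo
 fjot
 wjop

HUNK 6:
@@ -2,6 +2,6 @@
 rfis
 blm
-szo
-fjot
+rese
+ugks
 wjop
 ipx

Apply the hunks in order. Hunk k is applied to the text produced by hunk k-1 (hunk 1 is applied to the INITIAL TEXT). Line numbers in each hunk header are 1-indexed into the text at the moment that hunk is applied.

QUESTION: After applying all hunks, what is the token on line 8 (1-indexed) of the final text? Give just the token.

Answer: cokh

Derivation:
Hunk 1: at line 6 remove [zrj,jmelt] add [ipx,bydyi] -> 9 lines: lzlq rfis alp kgwf zqmv vdl ipx bydyi vtxtu
Hunk 2: at line 7 remove [bydyi] add [cokh] -> 9 lines: lzlq rfis alp kgwf zqmv vdl ipx cokh vtxtu
Hunk 3: at line 5 remove [vdl] add [fjot,wjop] -> 10 lines: lzlq rfis alp kgwf zqmv fjot wjop ipx cokh vtxtu
Hunk 4: at line 2 remove [alp] add [blm,czk] -> 11 lines: lzlq rfis blm czk kgwf zqmv fjot wjop ipx cokh vtxtu
Hunk 5: at line 2 remove [czk,kgwf,zqmv] add [szo] -> 9 lines: lzlq rfis blm szo fjot wjop ipx cokh vtxtu
Hunk 6: at line 2 remove [szo,fjot] add [rese,ugks] -> 9 lines: lzlq rfis blm rese ugks wjop ipx cokh vtxtu
Final line 8: cokh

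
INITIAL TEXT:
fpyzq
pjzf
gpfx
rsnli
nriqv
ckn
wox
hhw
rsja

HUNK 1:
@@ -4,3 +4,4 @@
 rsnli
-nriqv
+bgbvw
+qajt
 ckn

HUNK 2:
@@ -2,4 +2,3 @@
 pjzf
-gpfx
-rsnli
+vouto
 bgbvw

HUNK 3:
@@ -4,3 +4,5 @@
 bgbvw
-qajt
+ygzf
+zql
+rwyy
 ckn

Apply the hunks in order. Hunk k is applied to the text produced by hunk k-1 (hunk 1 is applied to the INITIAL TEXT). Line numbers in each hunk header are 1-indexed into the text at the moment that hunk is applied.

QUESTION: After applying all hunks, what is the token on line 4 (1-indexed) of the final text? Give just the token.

Hunk 1: at line 4 remove [nriqv] add [bgbvw,qajt] -> 10 lines: fpyzq pjzf gpfx rsnli bgbvw qajt ckn wox hhw rsja
Hunk 2: at line 2 remove [gpfx,rsnli] add [vouto] -> 9 lines: fpyzq pjzf vouto bgbvw qajt ckn wox hhw rsja
Hunk 3: at line 4 remove [qajt] add [ygzf,zql,rwyy] -> 11 lines: fpyzq pjzf vouto bgbvw ygzf zql rwyy ckn wox hhw rsja
Final line 4: bgbvw

Answer: bgbvw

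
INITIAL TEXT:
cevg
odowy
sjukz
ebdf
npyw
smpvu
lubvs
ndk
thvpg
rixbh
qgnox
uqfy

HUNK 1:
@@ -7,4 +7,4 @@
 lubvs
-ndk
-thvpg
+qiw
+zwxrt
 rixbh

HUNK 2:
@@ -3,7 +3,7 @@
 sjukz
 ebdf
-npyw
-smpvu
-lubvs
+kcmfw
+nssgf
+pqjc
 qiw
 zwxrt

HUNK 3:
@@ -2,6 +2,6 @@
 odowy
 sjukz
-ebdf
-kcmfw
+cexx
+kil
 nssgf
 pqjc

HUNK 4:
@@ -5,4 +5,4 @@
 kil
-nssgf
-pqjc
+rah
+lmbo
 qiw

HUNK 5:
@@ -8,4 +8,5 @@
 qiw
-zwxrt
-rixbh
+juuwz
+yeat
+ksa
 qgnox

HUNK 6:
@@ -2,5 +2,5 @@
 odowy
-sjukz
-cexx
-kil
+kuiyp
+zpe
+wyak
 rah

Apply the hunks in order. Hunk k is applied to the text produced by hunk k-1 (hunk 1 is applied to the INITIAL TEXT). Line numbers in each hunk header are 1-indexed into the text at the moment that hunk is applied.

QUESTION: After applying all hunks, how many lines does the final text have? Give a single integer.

Hunk 1: at line 7 remove [ndk,thvpg] add [qiw,zwxrt] -> 12 lines: cevg odowy sjukz ebdf npyw smpvu lubvs qiw zwxrt rixbh qgnox uqfy
Hunk 2: at line 3 remove [npyw,smpvu,lubvs] add [kcmfw,nssgf,pqjc] -> 12 lines: cevg odowy sjukz ebdf kcmfw nssgf pqjc qiw zwxrt rixbh qgnox uqfy
Hunk 3: at line 2 remove [ebdf,kcmfw] add [cexx,kil] -> 12 lines: cevg odowy sjukz cexx kil nssgf pqjc qiw zwxrt rixbh qgnox uqfy
Hunk 4: at line 5 remove [nssgf,pqjc] add [rah,lmbo] -> 12 lines: cevg odowy sjukz cexx kil rah lmbo qiw zwxrt rixbh qgnox uqfy
Hunk 5: at line 8 remove [zwxrt,rixbh] add [juuwz,yeat,ksa] -> 13 lines: cevg odowy sjukz cexx kil rah lmbo qiw juuwz yeat ksa qgnox uqfy
Hunk 6: at line 2 remove [sjukz,cexx,kil] add [kuiyp,zpe,wyak] -> 13 lines: cevg odowy kuiyp zpe wyak rah lmbo qiw juuwz yeat ksa qgnox uqfy
Final line count: 13

Answer: 13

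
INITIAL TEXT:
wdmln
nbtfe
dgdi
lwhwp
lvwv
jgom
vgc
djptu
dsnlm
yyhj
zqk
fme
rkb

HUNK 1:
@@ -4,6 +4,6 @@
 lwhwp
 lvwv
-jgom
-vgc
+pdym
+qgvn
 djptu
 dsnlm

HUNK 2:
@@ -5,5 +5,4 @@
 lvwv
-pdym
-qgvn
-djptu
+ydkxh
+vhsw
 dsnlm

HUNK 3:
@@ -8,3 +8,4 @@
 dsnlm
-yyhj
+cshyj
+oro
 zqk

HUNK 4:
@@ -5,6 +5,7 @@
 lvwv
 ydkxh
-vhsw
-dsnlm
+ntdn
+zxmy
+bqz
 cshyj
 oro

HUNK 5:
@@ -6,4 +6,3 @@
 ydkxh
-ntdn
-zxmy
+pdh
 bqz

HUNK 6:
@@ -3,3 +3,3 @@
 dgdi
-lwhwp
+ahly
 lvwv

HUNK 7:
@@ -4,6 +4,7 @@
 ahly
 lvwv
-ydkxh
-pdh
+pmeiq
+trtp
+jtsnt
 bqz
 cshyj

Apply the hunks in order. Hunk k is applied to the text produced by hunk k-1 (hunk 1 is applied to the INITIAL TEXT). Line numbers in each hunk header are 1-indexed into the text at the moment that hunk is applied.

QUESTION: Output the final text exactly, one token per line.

Answer: wdmln
nbtfe
dgdi
ahly
lvwv
pmeiq
trtp
jtsnt
bqz
cshyj
oro
zqk
fme
rkb

Derivation:
Hunk 1: at line 4 remove [jgom,vgc] add [pdym,qgvn] -> 13 lines: wdmln nbtfe dgdi lwhwp lvwv pdym qgvn djptu dsnlm yyhj zqk fme rkb
Hunk 2: at line 5 remove [pdym,qgvn,djptu] add [ydkxh,vhsw] -> 12 lines: wdmln nbtfe dgdi lwhwp lvwv ydkxh vhsw dsnlm yyhj zqk fme rkb
Hunk 3: at line 8 remove [yyhj] add [cshyj,oro] -> 13 lines: wdmln nbtfe dgdi lwhwp lvwv ydkxh vhsw dsnlm cshyj oro zqk fme rkb
Hunk 4: at line 5 remove [vhsw,dsnlm] add [ntdn,zxmy,bqz] -> 14 lines: wdmln nbtfe dgdi lwhwp lvwv ydkxh ntdn zxmy bqz cshyj oro zqk fme rkb
Hunk 5: at line 6 remove [ntdn,zxmy] add [pdh] -> 13 lines: wdmln nbtfe dgdi lwhwp lvwv ydkxh pdh bqz cshyj oro zqk fme rkb
Hunk 6: at line 3 remove [lwhwp] add [ahly] -> 13 lines: wdmln nbtfe dgdi ahly lvwv ydkxh pdh bqz cshyj oro zqk fme rkb
Hunk 7: at line 4 remove [ydkxh,pdh] add [pmeiq,trtp,jtsnt] -> 14 lines: wdmln nbtfe dgdi ahly lvwv pmeiq trtp jtsnt bqz cshyj oro zqk fme rkb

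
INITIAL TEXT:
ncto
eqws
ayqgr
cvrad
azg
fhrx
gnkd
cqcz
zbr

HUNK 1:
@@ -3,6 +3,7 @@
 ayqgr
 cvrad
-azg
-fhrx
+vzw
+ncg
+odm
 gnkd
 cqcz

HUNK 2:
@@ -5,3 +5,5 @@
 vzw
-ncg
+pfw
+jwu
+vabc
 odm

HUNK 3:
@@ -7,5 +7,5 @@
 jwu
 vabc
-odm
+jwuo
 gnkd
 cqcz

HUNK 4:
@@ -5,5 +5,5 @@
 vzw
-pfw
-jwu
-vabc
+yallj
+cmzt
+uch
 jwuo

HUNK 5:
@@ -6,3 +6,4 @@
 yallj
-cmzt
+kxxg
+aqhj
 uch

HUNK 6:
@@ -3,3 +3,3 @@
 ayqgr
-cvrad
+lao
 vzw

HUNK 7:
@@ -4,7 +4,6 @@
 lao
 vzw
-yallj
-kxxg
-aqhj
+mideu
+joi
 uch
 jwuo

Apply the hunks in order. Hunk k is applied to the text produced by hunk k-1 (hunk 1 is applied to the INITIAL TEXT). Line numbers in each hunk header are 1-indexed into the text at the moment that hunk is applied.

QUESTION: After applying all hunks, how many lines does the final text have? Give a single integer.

Hunk 1: at line 3 remove [azg,fhrx] add [vzw,ncg,odm] -> 10 lines: ncto eqws ayqgr cvrad vzw ncg odm gnkd cqcz zbr
Hunk 2: at line 5 remove [ncg] add [pfw,jwu,vabc] -> 12 lines: ncto eqws ayqgr cvrad vzw pfw jwu vabc odm gnkd cqcz zbr
Hunk 3: at line 7 remove [odm] add [jwuo] -> 12 lines: ncto eqws ayqgr cvrad vzw pfw jwu vabc jwuo gnkd cqcz zbr
Hunk 4: at line 5 remove [pfw,jwu,vabc] add [yallj,cmzt,uch] -> 12 lines: ncto eqws ayqgr cvrad vzw yallj cmzt uch jwuo gnkd cqcz zbr
Hunk 5: at line 6 remove [cmzt] add [kxxg,aqhj] -> 13 lines: ncto eqws ayqgr cvrad vzw yallj kxxg aqhj uch jwuo gnkd cqcz zbr
Hunk 6: at line 3 remove [cvrad] add [lao] -> 13 lines: ncto eqws ayqgr lao vzw yallj kxxg aqhj uch jwuo gnkd cqcz zbr
Hunk 7: at line 4 remove [yallj,kxxg,aqhj] add [mideu,joi] -> 12 lines: ncto eqws ayqgr lao vzw mideu joi uch jwuo gnkd cqcz zbr
Final line count: 12

Answer: 12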